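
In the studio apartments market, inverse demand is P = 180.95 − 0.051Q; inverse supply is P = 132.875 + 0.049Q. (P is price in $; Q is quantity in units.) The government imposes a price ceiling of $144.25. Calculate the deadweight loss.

$3090.28

Competitive equilibrium: 180.95 − 0.051Q = 132.875 + 0.049Q → Q* = 480.75, P* = 156.43175.
At the ceiling P = 144.25, quantity supplied = (144.25 − 132.875)/0.049 = 232.14286.
Willingness to pay at Q' = 232.14286: 180.95 − 0.051·232.14286 = 169.11071.
ΔQ = 480.75 − 232.14286 = 248.60714; wedge = 169.11071 − 144.25 = 24.86071.
The triangle = ½ × 248.60714 × 24.86071 = $3090.28.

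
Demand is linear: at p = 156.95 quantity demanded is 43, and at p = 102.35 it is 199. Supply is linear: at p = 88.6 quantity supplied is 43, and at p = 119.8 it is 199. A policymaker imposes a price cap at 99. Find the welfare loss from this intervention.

Demand slope = (102.35 − 156.95)/(199 − 43) = −0.35, so p = 172 − 0.35q.
Supply slope = (119.8 − 88.6)/(199 − 43) = 0.2, so p = 80 + 0.2q.
Competitive equilibrium: 172 − 0.35q = 80 + 0.2q → q* = 167.2727, p* = 113.4545.
At the ceiling p = 99, quantity supplied = (99 − 80)/0.2 = 95.
Willingness to pay at q' = 95: 172 − 0.35·95 = 138.75.
Δq = 167.2727 − 95 = 72.2727; wedge = 138.75 − 99 = 39.75.
DWL = ½ × 72.2727 × 39.75 = 1436.42.

1436.42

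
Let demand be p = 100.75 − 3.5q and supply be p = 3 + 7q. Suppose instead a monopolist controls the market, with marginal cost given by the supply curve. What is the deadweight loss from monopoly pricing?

28.44

Competitive equilibrium: 100.75 − 3.5q = 3 + 7q → q* = 9.3095, p* = 68.1667.
Marginal revenue: MR = 100.75 − 7q. Set MR = MC: 100.75 − 7q = 3 + 7q → q_m = 6.9821.
Price p_m = 100.75 − 3.5·6.9821 = 76.3127; MC(q_m) = 3 + 7·6.9821 = 51.8747.
Competitive q* = 9.3095, so Δq = 2.3274; wedge = 76.3127 − 51.8747 = 24.438.
DWL = ½ × 2.3274 × 24.438 = 28.44.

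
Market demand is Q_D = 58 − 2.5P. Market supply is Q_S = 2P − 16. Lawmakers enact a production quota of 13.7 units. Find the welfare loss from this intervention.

In inverse form: demand P = 23.2 − 0.4Q, supply P = 8 + 0.5Q.
Competitive equilibrium: 23.2 − 0.4Q = 8 + 0.5Q → Q* = 16.8889, P* = 16.4444.
At Q = 13.7: demand price = 23.2 − 0.4·13.7 = 17.72; supply price = 8 + 0.5·13.7 = 14.85.
ΔQ = 16.8889 − 13.7 = 3.1889; wedge = 17.72 − 14.85 = 2.87.
The triangle = ½ × 3.1889 × 2.87 = 4.58.

4.58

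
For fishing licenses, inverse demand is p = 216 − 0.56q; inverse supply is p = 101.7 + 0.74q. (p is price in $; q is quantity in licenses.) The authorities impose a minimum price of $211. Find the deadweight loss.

Competitive equilibrium: 216 − 0.56q = 101.7 + 0.74q → q* = 87.92308, p* = 166.76308.
At the floor p = 211, quantity demanded = (216 − 211)/0.56 = 8.92857.
Sellers' marginal cost at q' = 8.92857: 101.7 + 0.74·8.92857 = 108.30714.
Δq = 87.92308 − 8.92857 = 78.99451; wedge = 211 − 108.30714 = 102.69286.
Welfare loss = ½ × 78.99451 × 102.69286 = $4056.09.

$4056.09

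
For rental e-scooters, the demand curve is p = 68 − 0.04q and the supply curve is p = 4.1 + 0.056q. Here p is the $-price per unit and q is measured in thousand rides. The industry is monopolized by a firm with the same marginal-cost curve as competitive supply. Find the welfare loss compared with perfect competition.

$1839.68 thousand

Competitive equilibrium: 68 − 0.04q = 4.1 + 0.056q → q* = 665.625, p* = 41.375.
Marginal revenue: MR = 68 − 0.08q. Set MR = MC: 68 − 0.08q = 4.1 + 0.056q → q_m = 469.8529.
Price p_m = 68 − 0.04·469.8529 = 49.2059; MC(q_m) = 4.1 + 0.056·469.8529 = 30.4118.
Competitive q* = 665.625, so Δq = 195.7721; wedge = 49.2059 − 30.4118 = 18.7941.
Welfare loss = ½ × 195.7721 × 18.7941 = $1839.68 thousand.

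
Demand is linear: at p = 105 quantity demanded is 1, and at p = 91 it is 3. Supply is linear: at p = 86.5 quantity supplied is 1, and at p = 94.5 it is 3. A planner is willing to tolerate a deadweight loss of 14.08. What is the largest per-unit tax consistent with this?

17.6

Demand slope = (91 − 105)/(3 − 1) = −7, so p = 112 − 7q.
Supply slope = (94.5 − 86.5)/(3 − 1) = 4, so p = 82.5 + 4q.
Competitive equilibrium: 112 − 7q = 82.5 + 4q → q* = 2.6818, p* = 93.2273.
A tax t gives Δq = t/11 and wedge t, so DWL = t²/22.
t²/22 = 14.08 → t² = 309.76 → t = 17.6.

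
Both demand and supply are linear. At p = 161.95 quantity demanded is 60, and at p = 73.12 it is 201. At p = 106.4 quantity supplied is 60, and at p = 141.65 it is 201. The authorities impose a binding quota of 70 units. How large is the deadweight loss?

Demand slope = (73.12 − 161.95)/(201 − 60) = −0.63, so p = 199.75 − 0.63q.
Supply slope = (141.65 − 106.4)/(201 − 60) = 0.25, so p = 91.4 + 0.25q.
Competitive equilibrium: 199.75 − 0.63q = 91.4 + 0.25q → q* = 123.125, p* = 122.1813.
At q = 70: demand price = 199.75 − 0.63·70 = 155.65; supply price = 91.4 + 0.25·70 = 108.9.
Δq = 123.125 − 70 = 53.125; wedge = 155.65 − 108.9 = 46.75.
The triangle = ½ × 53.125 × 46.75 = 1241.80.

1241.80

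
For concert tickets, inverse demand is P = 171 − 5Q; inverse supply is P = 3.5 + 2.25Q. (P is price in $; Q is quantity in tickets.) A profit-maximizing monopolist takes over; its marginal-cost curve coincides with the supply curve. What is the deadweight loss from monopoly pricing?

Competitive equilibrium: 171 − 5Q = 3.5 + 2.25Q → Q* = 23.1034, P* = 55.4828.
Marginal revenue: MR = 171 − 10Q. Set MR = MC: 171 − 10Q = 3.5 + 2.25Q → Q_m = 13.6735.
Price P_m = 171 − 5·13.6735 = 102.6325; MC(Q_m) = 3.5 + 2.25·13.6735 = 34.2654.
Competitive Q* = 23.1034, so ΔQ = 9.4299; wedge = 102.6325 − 34.2654 = 68.3671.
DWL = ½ × 9.4299 × 68.3671 = $322.35.

$322.35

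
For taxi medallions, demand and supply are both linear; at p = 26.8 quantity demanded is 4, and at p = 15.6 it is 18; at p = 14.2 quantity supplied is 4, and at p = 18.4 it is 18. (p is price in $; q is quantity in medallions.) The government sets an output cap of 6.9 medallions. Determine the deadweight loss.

$40.25

Demand slope = (15.6 − 26.8)/(18 − 4) = −0.8, so p = 30 − 0.8q.
Supply slope = (18.4 − 14.2)/(18 − 4) = 0.3, so p = 13 + 0.3q.
Competitive equilibrium: 30 − 0.8q = 13 + 0.3q → q* = 15.4545, p* = 17.6364.
At q = 6.9: demand price = 30 − 0.8·6.9 = 24.48; supply price = 13 + 0.3·6.9 = 15.07.
Δq = 15.4545 − 6.9 = 8.5545; wedge = 24.48 − 15.07 = 9.41.
DWL = ½ × 8.5545 × 9.41 = $40.25.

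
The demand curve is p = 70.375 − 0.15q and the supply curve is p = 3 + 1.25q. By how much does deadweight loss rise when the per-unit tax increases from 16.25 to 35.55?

357.05

Competitive equilibrium: 70.375 − 0.15q = 3 + 1.25q → q* = 48.125, p* = 63.1563.
For a per-unit tax t: Δq = t/1.4, so DWL = ½·t·(t/1.4) = t²/2.8.
At t = 16.25: DWL = 94.308. At t = 35.55: DWL = 451.358.
Increase = 451.358 − 94.308 = 357.05.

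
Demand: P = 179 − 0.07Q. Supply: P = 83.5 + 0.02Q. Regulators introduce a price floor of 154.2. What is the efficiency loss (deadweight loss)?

Competitive equilibrium: 179 − 0.07Q = 83.5 + 0.02Q → Q* = 1061.1111, P* = 104.7222.
At the floor P = 154.2, quantity demanded = (179 − 154.2)/0.07 = 354.2857.
Sellers' marginal cost at Q' = 354.2857: 83.5 + 0.02·354.2857 = 90.5857.
ΔQ = 1061.1111 − 354.2857 = 706.8254; wedge = 154.2 − 90.5857 = 63.6143.
Deadweight loss = ½ × 706.8254 × 63.6143 = 22482.10.

22482.10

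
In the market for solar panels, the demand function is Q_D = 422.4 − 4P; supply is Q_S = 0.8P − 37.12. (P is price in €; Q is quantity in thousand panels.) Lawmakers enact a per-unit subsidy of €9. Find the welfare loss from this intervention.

In inverse form: demand P = 105.6 − 0.25Q, supply P = 46.4 + 1.25Q.
Competitive equilibrium: 105.6 − 0.25Q = 46.4 + 1.25Q → Q* = 39.4667, P* = 95.7333.
The subsidy lowers effective supply by 9: P = 37.4 + 1.25Q.
New quantity: 105.6 − 0.25Q = 37.4 + 1.25Q → Q' = 45.4667.
Overproduction ΔQ = 45.4667 − 39.4667 = 6; wedge = subsidy = 9.
Welfare loss = ½ × 6 × 9 = €27 thousand.

€27 thousand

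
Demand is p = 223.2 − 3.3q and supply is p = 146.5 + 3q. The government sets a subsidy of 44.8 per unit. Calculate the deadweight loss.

Competitive equilibrium: 223.2 − 3.3q = 146.5 + 3q → q* = 12.1746, p* = 183.0238.
The subsidy lowers effective supply by 44.8: p = 101.7 + 3q.
New quantity: 223.2 − 3.3q = 101.7 + 3q → q' = 19.2857.
Overproduction Δq = 19.2857 − 12.1746 = 7.1111; wedge = subsidy = 44.8.
Deadweight loss = ½ × 7.1111 × 44.8 = 159.29.

159.29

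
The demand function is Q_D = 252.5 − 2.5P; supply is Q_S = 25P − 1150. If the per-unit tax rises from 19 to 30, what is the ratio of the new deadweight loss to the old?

In inverse form: demand P = 101 − 0.4Q, supply P = 46 + 0.04Q.
Competitive equilibrium: 101 − 0.4Q = 46 + 0.04Q → Q* = 125, P* = 51.
For a per-unit tax t: ΔQ = t/0.44, so DWL = ½·t·(t/0.44) = t²/0.88.
At t = 19: DWL = 410.227. At t = 30: DWL = 1022.727.
Ratio = (30/19)² = 2.493.

2.493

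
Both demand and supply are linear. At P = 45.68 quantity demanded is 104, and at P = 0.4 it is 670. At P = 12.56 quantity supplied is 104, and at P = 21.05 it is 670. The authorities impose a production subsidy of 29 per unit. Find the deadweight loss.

4426.32

Demand slope = (0.4 − 45.68)/(670 − 104) = −0.08, so P = 54 − 0.08Q.
Supply slope = (21.05 − 12.56)/(670 − 104) = 0.015, so P = 11 + 0.015Q.
Competitive equilibrium: 54 − 0.08Q = 11 + 0.015Q → Q* = 452.63158, P* = 17.78947.
The subsidy lowers effective supply by 29: P = 0.015Q − 18.
New quantity: 54 − 0.08Q = 0.015Q − 18 → Q' = 757.89474.
Overproduction ΔQ = 757.89474 − 452.63158 = 305.26316; wedge = subsidy = 29.
Deadweight loss = ½ × 305.26316 × 29 = 4426.32.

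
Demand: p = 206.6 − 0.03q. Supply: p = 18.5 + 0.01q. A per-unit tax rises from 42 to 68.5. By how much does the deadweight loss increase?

36603.125

Competitive equilibrium: 206.6 − 0.03q = 18.5 + 0.01q → q* = 4702.5, p* = 65.525.
For a per-unit tax t: Δq = t/0.04, so DWL = ½·t·(t/0.04) = t²/0.08.
At t = 42: DWL = 22050. At t = 68.5: DWL = 58653.125.
Increase = 58653.125 − 22050 = 36603.125.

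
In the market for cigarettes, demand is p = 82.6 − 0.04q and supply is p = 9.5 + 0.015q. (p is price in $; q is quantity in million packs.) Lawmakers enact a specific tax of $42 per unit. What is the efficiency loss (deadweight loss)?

Competitive equilibrium: 82.6 − 0.04q = 9.5 + 0.015q → q* = 1329.0909, p* = 29.4364.
With the tax, the buyer price exceeds the seller price by 42: (82.6 − 0.04q) − (9.5 + 0.015q) = 42 → q' = 565.4545.
Δq = 1329.0909 − 565.4545 = 763.6364; the wedge equals the tax, 42.
Welfare loss = ½ × 763.6364 × 42 = $16036.36 million.

$16036.36 million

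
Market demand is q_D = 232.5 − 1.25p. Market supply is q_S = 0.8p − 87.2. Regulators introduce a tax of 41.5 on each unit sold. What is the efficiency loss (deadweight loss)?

420.06

In inverse form: demand p = 186 − 0.8q, supply p = 109 + 1.25q.
Competitive equilibrium: 186 − 0.8q = 109 + 1.25q → q* = 37.561, p* = 155.9512.
With the tax, the buyer price exceeds the seller price by 41.5: (186 − 0.8q) − (109 + 1.25q) = 41.5 → q' = 17.3171.
Δq = 37.561 − 17.3171 = 20.2439; the wedge equals the tax, 41.5.
Deadweight loss = ½ × 20.2439 × 41.5 = 420.06.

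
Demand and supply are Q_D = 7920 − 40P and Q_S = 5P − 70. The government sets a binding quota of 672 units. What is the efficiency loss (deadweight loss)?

2390.76

In inverse form: demand P = 198 − 0.025Q, supply P = 14 + 0.2Q.
Competitive equilibrium: 198 − 0.025Q = 14 + 0.2Q → Q* = 817.7778, P* = 177.5556.
At Q = 672: demand price = 198 − 0.025·672 = 181.2; supply price = 14 + 0.2·672 = 148.4.
ΔQ = 817.7778 − 672 = 145.7778; wedge = 181.2 − 148.4 = 32.8.
DWL = ½ × 145.7778 × 32.8 = 2390.76.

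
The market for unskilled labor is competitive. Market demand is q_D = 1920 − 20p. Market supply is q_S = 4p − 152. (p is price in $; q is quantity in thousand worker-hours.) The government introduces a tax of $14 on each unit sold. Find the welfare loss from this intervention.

$326.67 thousand

In inverse form: demand p = 96 − 0.05q, supply p = 38 + 0.25q.
Competitive equilibrium: 96 − 0.05q = 38 + 0.25q → q* = 193.3333, p* = 86.3333.
With the tax, the buyer price exceeds the seller price by 14: (96 − 0.05q) − (38 + 0.25q) = 14 → q' = 146.6667.
Δq = 193.3333 − 146.6667 = 46.6666; the wedge equals the tax, 14.
Deadweight loss = ½ × 46.6666 × 14 = $326.67 thousand.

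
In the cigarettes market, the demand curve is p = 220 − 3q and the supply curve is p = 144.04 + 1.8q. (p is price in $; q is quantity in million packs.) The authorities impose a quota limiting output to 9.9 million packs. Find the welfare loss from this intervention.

Competitive equilibrium: 220 − 3q = 144.04 + 1.8q → q* = 15.825, p* = 172.525.
At q = 9.9: demand price = 220 − 3·9.9 = 190.3; supply price = 144.04 + 1.8·9.9 = 161.86.
Δq = 15.825 − 9.9 = 5.925; wedge = 190.3 − 161.86 = 28.44.
Deadweight loss = ½ × 5.925 × 28.44 = $84.25 million.

$84.25 million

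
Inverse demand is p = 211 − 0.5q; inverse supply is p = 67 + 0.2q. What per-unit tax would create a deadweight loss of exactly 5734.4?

89.6

Competitive equilibrium: 211 − 0.5q = 67 + 0.2q → q* = 205.7143, p* = 108.1429.
A tax t gives Δq = t/0.7 and wedge t, so DWL = t²/1.4.
t²/1.4 = 5734.4 → t² = 8028.16 → t = 89.6.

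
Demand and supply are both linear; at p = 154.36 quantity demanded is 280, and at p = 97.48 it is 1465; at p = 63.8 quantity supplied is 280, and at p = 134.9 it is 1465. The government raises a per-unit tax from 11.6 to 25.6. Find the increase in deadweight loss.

2411.11

Demand slope = (97.48 − 154.36)/(1465 − 280) = −0.048, so p = 167.8 − 0.048q.
Supply slope = (134.9 − 63.8)/(1465 − 280) = 0.06, so p = 47 + 0.06q.
Competitive equilibrium: 167.8 − 0.048q = 47 + 0.06q → q* = 1118.5185, p* = 114.1111.
For a per-unit tax t: Δq = t/0.108, so DWL = ½·t·(t/0.108) = t²/0.216.
At t = 11.6: DWL = 622.963. At t = 25.6: DWL = 3034.074.
Increase = 3034.074 − 622.963 = 2411.11.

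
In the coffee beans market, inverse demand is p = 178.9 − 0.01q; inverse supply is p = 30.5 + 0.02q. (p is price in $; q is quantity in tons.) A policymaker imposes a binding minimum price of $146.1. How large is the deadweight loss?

$41666.67

Competitive equilibrium: 178.9 − 0.01q = 30.5 + 0.02q → q* = 4946.6667, p* = 129.4333.
At the floor p = 146.1, quantity demanded = (178.9 − 146.1)/0.01 = 3280.
Sellers' marginal cost at q' = 3280: 30.5 + 0.02·3280 = 96.1.
Δq = 4946.6667 − 3280 = 1666.6667; wedge = 146.1 − 96.1 = 50.
The triangle = ½ × 1666.6667 × 50 = $41666.67.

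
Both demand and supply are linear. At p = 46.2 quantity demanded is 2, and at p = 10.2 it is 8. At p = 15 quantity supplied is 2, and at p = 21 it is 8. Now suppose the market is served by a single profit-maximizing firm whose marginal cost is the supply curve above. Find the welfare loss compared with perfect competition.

Demand slope = (10.2 − 46.2)/(8 − 2) = −6, so p = 58.2 − 6q.
Supply slope = (21 − 15)/(8 − 2) = 1, so p = 13 + q.
Competitive equilibrium: 58.2 − 6q = 13 + q → q* = 6.4571, p* = 19.4571.
Marginal revenue: MR = 58.2 − 12q. Set MR = MC: 58.2 − 12q = 13 + q → q_m = 3.4769.
Price p_m = 58.2 − 6·3.4769 = 37.3386; MC(q_m) = 13 + 1·3.4769 = 16.4769.
Competitive q* = 6.4571, so Δq = 2.9802; wedge = 37.3386 − 16.4769 = 20.8617.
The triangle = ½ × 2.9802 × 20.8617 = 31.09.

31.09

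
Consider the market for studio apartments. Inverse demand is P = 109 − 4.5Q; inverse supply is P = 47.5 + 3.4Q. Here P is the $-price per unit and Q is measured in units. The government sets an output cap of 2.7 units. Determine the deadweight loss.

$102.13

Competitive equilibrium: 109 − 4.5Q = 47.5 + 3.4Q → Q* = 7.7848, P* = 73.9684.
At Q = 2.7: demand price = 109 − 4.5·2.7 = 96.85; supply price = 47.5 + 3.4·2.7 = 56.68.
ΔQ = 7.7848 − 2.7 = 5.0848; wedge = 96.85 − 56.68 = 40.17.
Welfare loss = ½ × 5.0848 × 40.17 = $102.13.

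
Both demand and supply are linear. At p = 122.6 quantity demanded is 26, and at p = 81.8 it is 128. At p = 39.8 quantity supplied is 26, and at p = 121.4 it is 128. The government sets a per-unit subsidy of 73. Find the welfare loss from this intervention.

Demand slope = (81.8 − 122.6)/(128 − 26) = −0.4, so p = 133 − 0.4q.
Supply slope = (121.4 − 39.8)/(128 − 26) = 0.8, so p = 19 + 0.8q.
Competitive equilibrium: 133 − 0.4q = 19 + 0.8q → q* = 95, p* = 95.
The subsidy lowers effective supply by 73: p = 0.8q − 54.
New quantity: 133 − 0.4q = 0.8q − 54 → q' = 155.8333.
Overproduction Δq = 155.8333 − 95 = 60.8333; wedge = subsidy = 73.
Deadweight loss = ½ × 60.8333 × 73 = 2220.42.

2220.42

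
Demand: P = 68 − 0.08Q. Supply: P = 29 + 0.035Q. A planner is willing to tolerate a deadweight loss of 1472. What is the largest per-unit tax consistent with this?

Competitive equilibrium: 68 − 0.08Q = 29 + 0.035Q → Q* = 339.1304, P* = 40.8696.
A tax t gives ΔQ = t/0.115 and wedge t, so DWL = t²/0.23.
t²/0.23 = 1472 → t² = 338.56 → t = 18.4.

18.4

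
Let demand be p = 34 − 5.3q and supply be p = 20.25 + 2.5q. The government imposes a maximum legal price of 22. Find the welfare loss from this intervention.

4.41

Competitive equilibrium: 34 − 5.3q = 20.25 + 2.5q → q* = 1.7628, p* = 24.6571.
At the ceiling p = 22, quantity supplied = (22 − 20.25)/2.5 = 0.7.
Willingness to pay at q' = 0.7: 34 − 5.3·0.7 = 30.29.
Δq = 1.7628 − 0.7 = 1.0628; wedge = 30.29 − 22 = 8.29.
Deadweight loss = ½ × 1.0628 × 8.29 = 4.41.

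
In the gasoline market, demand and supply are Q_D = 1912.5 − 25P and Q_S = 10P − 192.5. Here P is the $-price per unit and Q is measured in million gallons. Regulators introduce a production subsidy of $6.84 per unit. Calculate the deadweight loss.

In inverse form: demand P = 76.5 − 0.04Q, supply P = 19.25 + 0.1Q.
Competitive equilibrium: 76.5 − 0.04Q = 19.25 + 0.1Q → Q* = 408.9286, P* = 60.1429.
The subsidy lowers effective supply by 6.84: P = 12.41 + 0.1Q.
New quantity: 76.5 − 0.04Q = 12.41 + 0.1Q → Q' = 457.7857.
Overproduction ΔQ = 457.7857 − 408.9286 = 48.8571; wedge = subsidy = 6.84.
Deadweight loss = ½ × 48.8571 × 6.84 = $167.09 million.

$167.09 million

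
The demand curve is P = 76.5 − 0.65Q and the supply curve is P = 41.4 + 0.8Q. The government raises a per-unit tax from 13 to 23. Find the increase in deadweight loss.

Competitive equilibrium: 76.5 − 0.65Q = 41.4 + 0.8Q → Q* = 24.2069, P* = 60.7655.
For a per-unit tax t: ΔQ = t/1.45, so DWL = ½·t·(t/1.45) = t²/2.9.
At t = 13: DWL = 58.276. At t = 23: DWL = 182.414.
Increase = 182.414 − 58.276 = 124.14.

124.14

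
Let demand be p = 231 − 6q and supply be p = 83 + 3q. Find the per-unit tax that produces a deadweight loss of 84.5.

Competitive equilibrium: 231 − 6q = 83 + 3q → q* = 16.4444, p* = 132.3333.
A tax t gives Δq = t/9 and wedge t, so DWL = t²/18.
t²/18 = 84.5 → t² = 1521 → t = 39.

39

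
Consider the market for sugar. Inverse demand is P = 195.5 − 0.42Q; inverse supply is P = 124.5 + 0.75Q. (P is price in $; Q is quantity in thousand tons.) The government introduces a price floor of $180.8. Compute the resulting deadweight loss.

$385.90 thousand

Competitive equilibrium: 195.5 − 0.42Q = 124.5 + 0.75Q → Q* = 60.6838, P* = 170.0128.
At the floor P = 180.8, quantity demanded = (195.5 − 180.8)/0.42 = 35.
Sellers' marginal cost at Q' = 35: 124.5 + 0.75·35 = 150.75.
ΔQ = 60.6838 − 35 = 25.6838; wedge = 180.8 − 150.75 = 30.05.
Deadweight loss = ½ × 25.6838 × 30.05 = $385.90 thousand.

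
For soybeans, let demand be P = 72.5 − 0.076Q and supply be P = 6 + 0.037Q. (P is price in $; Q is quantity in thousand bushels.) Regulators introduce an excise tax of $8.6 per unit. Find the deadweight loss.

Competitive equilibrium: 72.5 − 0.076Q = 6 + 0.037Q → Q* = 588.4956, P* = 27.7743.
With the tax, the buyer price exceeds the seller price by 8.6: (72.5 − 0.076Q) − (6 + 0.037Q) = 8.6 → Q' = 512.3894.
ΔQ = 588.4956 − 512.3894 = 76.1062; the wedge equals the tax, 8.6.
Welfare loss = ½ × 76.1062 × 8.6 = $327.26 thousand.

$327.26 thousand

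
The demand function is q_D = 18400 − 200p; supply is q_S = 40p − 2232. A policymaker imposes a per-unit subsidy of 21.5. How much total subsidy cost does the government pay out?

In inverse form: demand p = 92 − 0.005q, supply p = 55.8 + 0.025q.
Competitive equilibrium: 92 − 0.005q = 55.8 + 0.025q → q* = 1206.6667, p* = 85.9667.
The subsidy lowers effective supply by 21.5: p = 34.3 + 0.025q.
New quantity: 92 − 0.005q = 34.3 + 0.025q → q' = 1923.3333.
Total subsidy cost = 21.5 × 1923.3333 = 41351.67.

41351.67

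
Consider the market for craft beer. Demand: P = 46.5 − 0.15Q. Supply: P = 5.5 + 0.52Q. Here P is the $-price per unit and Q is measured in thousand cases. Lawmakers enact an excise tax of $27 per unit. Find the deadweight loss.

Competitive equilibrium: 46.5 − 0.15Q = 5.5 + 0.52Q → Q* = 61.194, P* = 37.3209.
With the tax, the buyer price exceeds the seller price by 27: (46.5 − 0.15Q) − (5.5 + 0.52Q) = 27 → Q' = 20.8955.
ΔQ = 61.194 − 20.8955 = 40.2985; the wedge equals the tax, 27.
Welfare loss = ½ × 40.2985 × 27 = $544.03 thousand.

$544.03 thousand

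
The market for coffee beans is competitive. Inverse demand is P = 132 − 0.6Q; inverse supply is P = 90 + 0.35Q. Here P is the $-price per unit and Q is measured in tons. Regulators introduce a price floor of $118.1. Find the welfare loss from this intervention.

$210.35

Competitive equilibrium: 132 − 0.6Q = 90 + 0.35Q → Q* = 44.2105, P* = 105.4737.
At the floor P = 118.1, quantity demanded = (132 − 118.1)/0.6 = 23.1667.
Sellers' marginal cost at Q' = 23.1667: 90 + 0.35·23.1667 = 98.1083.
ΔQ = 44.2105 − 23.1667 = 21.0438; wedge = 118.1 − 98.1083 = 19.9917.
Welfare loss = ½ × 21.0438 × 19.9917 = $210.35.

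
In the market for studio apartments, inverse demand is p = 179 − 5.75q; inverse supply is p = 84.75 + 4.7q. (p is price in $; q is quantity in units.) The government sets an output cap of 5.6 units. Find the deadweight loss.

$61.08

Competitive equilibrium: 179 − 5.75q = 84.75 + 4.7q → q* = 9.0191, p* = 127.14.
At q = 5.6: demand price = 179 − 5.75·5.6 = 146.8; supply price = 84.75 + 4.7·5.6 = 111.07.
Δq = 9.0191 − 5.6 = 3.4191; wedge = 146.8 − 111.07 = 35.73.
Welfare loss = ½ × 3.4191 × 35.73 = $61.08.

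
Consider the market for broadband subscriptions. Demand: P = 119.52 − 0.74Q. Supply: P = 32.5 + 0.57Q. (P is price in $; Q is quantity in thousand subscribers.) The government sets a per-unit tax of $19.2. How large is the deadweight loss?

$140.70 thousand

Competitive equilibrium: 119.52 − 0.74Q = 32.5 + 0.57Q → Q* = 66.4275, P* = 70.3637.
With the tax, the buyer price exceeds the seller price by 19.2: (119.52 − 0.74Q) − (32.5 + 0.57Q) = 19.2 → Q' = 51.771.
ΔQ = 66.4275 − 51.771 = 14.6565; the wedge equals the tax, 19.2.
Welfare loss = ½ × 14.6565 × 19.2 = $140.70 thousand.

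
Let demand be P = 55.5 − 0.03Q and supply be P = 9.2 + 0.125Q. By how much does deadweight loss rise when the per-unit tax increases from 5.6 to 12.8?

Competitive equilibrium: 55.5 − 0.03Q = 9.2 + 0.125Q → Q* = 298.7097, P* = 46.5387.
For a per-unit tax t: ΔQ = t/0.155, so DWL = ½·t·(t/0.155) = t²/0.31.
At t = 5.6: DWL = 101.1613. At t = 12.8: DWL = 528.5161.
Increase = 528.5161 − 101.1613 = 427.35.

427.35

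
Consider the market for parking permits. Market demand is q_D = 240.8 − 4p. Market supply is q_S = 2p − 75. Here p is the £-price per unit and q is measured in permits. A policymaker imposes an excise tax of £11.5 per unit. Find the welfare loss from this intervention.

In inverse form: demand p = 60.2 − 0.25q, supply p = 37.5 + 0.5q.
Competitive equilibrium: 60.2 − 0.25q = 37.5 + 0.5q → q* = 30.2667, p* = 52.6333.
With the tax, the buyer price exceeds the seller price by 11.5: (60.2 − 0.25q) − (37.5 + 0.5q) = 11.5 → q' = 14.9333.
Δq = 30.2667 − 14.9333 = 15.3334; the wedge equals the tax, 11.5.
The triangle = ½ × 15.3334 × 11.5 = £88.17.

£88.17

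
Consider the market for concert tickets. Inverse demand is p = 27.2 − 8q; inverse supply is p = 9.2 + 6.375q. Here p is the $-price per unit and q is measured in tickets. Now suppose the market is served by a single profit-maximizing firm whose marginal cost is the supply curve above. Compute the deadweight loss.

$1.44

Competitive equilibrium: 27.2 − 8q = 9.2 + 6.375q → q* = 1.2522, p* = 17.1826.
Marginal revenue: MR = 27.2 − 16q. Set MR = MC: 27.2 − 16q = 9.2 + 6.375q → q_m = 0.8045.
Price p_m = 27.2 − 8·0.8045 = 20.764; MC(q_m) = 9.2 + 6.375·0.8045 = 14.3287.
Competitive q* = 1.2522, so Δq = 0.4477; wedge = 20.764 − 14.3287 = 6.4353.
The triangle = ½ × 0.4477 × 6.4353 = $1.44.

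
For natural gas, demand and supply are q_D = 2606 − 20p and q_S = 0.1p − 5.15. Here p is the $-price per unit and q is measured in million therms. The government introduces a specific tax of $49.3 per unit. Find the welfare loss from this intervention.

In inverse form: demand p = 130.3 − 0.05q, supply p = 51.5 + 10q.
Competitive equilibrium: 130.3 − 0.05q = 51.5 + 10q → q* = 7.8408, p* = 129.908.
With the tax, the buyer price exceeds the seller price by 49.3: (130.3 − 0.05q) − (51.5 + 10q) = 49.3 → q' = 2.9353.
Δq = 7.8408 − 2.9353 = 4.9055; the wedge equals the tax, 49.3.
Deadweight loss = ½ × 4.9055 × 49.3 = $120.92 million.

$120.92 million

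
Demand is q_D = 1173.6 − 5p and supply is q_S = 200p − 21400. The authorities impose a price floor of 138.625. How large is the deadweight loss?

In inverse form: demand p = 234.72 − 0.2q, supply p = 107 + 0.005q.
Competitive equilibrium: 234.72 − 0.2q = 107 + 0.005q → q* = 623.0244, p* = 110.1151.
At the floor p = 138.625, quantity demanded = (234.72 − 138.625)/0.2 = 480.475.
Sellers' marginal cost at q' = 480.475: 107 + 0.005·480.475 = 109.4024.
Δq = 623.0244 − 480.475 = 142.5494; wedge = 138.625 − 109.4024 = 29.2226.
Deadweight loss = ½ × 142.5494 × 29.2226 = 2082.83.

2082.83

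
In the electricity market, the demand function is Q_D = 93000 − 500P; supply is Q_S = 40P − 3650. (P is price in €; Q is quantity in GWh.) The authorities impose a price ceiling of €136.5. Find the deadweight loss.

In inverse form: demand P = 186 − 0.002Q, supply P = 91.25 + 0.025Q.
Competitive equilibrium: 186 − 0.002Q = 91.25 + 0.025Q → Q* = 3509.2593, P* = 178.9815.
At the ceiling P = 136.5, quantity supplied = (136.5 − 91.25)/0.025 = 1810.
Willingness to pay at Q' = 1810: 186 − 0.002·1810 = 182.38.
ΔQ = 3509.2593 − 1810 = 1699.2593; wedge = 182.38 − 136.5 = 45.88.
The triangle = ½ × 1699.2593 × 45.88 = €38981.01.

€38981.01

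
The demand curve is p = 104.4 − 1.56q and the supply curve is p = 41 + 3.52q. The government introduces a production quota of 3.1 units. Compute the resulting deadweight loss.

223.50

Competitive equilibrium: 104.4 − 1.56q = 41 + 3.52q → q* = 12.4803, p* = 84.9307.
At q = 3.1: demand price = 104.4 − 1.56·3.1 = 99.564; supply price = 41 + 3.52·3.1 = 51.912.
Δq = 12.4803 − 3.1 = 9.3803; wedge = 99.564 − 51.912 = 47.652.
Welfare loss = ½ × 9.3803 × 47.652 = 223.50.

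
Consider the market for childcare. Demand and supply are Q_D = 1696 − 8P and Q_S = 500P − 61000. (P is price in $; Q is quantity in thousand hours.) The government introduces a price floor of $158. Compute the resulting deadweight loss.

$4860.39 thousand

In inverse form: demand P = 212 − 0.125Q, supply P = 122 + 0.002Q.
Competitive equilibrium: 212 − 0.125Q = 122 + 0.002Q → Q* = 708.6614, P* = 123.4173.
At the floor P = 158, quantity demanded = (212 − 158)/0.125 = 432.
Sellers' marginal cost at Q' = 432: 122 + 0.002·432 = 122.864.
ΔQ = 708.6614 − 432 = 276.6614; wedge = 158 − 122.864 = 35.136.
DWL = ½ × 276.6614 × 35.136 = $4860.39 thousand.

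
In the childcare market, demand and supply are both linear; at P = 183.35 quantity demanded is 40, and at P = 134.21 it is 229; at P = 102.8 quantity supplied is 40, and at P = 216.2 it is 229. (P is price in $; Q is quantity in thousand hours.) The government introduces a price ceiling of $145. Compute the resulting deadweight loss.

$234.03 thousand

Demand slope = (134.21 − 183.35)/(229 − 40) = −0.26, so P = 193.75 − 0.26Q.
Supply slope = (216.2 − 102.8)/(229 − 40) = 0.6, so P = 78.8 + 0.6Q.
Competitive equilibrium: 193.75 − 0.26Q = 78.8 + 0.6Q → Q* = 133.6628, P* = 158.9977.
At the ceiling P = 145, quantity supplied = (145 − 78.8)/0.6 = 110.3333.
Willingness to pay at Q' = 110.3333: 193.75 − 0.26·110.3333 = 165.0633.
ΔQ = 133.6628 − 110.3333 = 23.3295; wedge = 165.0633 − 145 = 20.0633.
Deadweight loss = ½ × 23.3295 × 20.0633 = $234.03 thousand.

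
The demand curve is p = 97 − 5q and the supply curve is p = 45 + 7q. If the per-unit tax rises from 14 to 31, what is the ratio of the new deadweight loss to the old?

4.903

Competitive equilibrium: 97 − 5q = 45 + 7q → q* = 4.3333, p* = 75.3333.
For a per-unit tax t: Δq = t/12, so DWL = ½·t·(t/12) = t²/24.
At t = 14: DWL = 8.167. At t = 31: DWL = 40.042.
Ratio = (31/14)² = 4.903.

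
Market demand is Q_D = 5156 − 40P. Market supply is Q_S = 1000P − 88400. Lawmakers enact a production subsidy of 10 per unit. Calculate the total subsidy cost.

19423.08

In inverse form: demand P = 128.9 − 0.025Q, supply P = 88.4 + 0.001Q.
Competitive equilibrium: 128.9 − 0.025Q = 88.4 + 0.001Q → Q* = 1557.6923, P* = 89.9577.
The subsidy lowers effective supply by 10: P = 78.4 + 0.001Q.
New quantity: 128.9 − 0.025Q = 78.4 + 0.001Q → Q' = 1942.3077.
Total subsidy cost = 10 × 1942.3077 = 19423.08.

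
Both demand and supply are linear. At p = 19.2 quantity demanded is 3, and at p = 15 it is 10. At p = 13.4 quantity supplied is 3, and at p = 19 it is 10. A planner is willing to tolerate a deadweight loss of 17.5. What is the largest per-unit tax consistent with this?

Demand slope = (15 − 19.2)/(10 − 3) = −0.6, so p = 21 − 0.6q.
Supply slope = (19 − 13.4)/(10 − 3) = 0.8, so p = 11 + 0.8q.
Competitive equilibrium: 21 − 0.6q = 11 + 0.8q → q* = 7.1429, p* = 16.7143.
A tax t gives Δq = t/1.4 and wedge t, so DWL = t²/2.8.
t²/2.8 = 17.5 → t² = 49 → t = 7.

7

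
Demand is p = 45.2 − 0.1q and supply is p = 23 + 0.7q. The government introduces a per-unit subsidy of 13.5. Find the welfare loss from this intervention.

Competitive equilibrium: 45.2 − 0.1q = 23 + 0.7q → q* = 27.75, p* = 42.425.
The subsidy lowers effective supply by 13.5: p = 9.5 + 0.7q.
New quantity: 45.2 − 0.1q = 9.5 + 0.7q → q' = 44.625.
Overproduction Δq = 44.625 − 27.75 = 16.875; wedge = subsidy = 13.5.
Welfare loss = ½ × 16.875 × 13.5 = 113.91.

113.91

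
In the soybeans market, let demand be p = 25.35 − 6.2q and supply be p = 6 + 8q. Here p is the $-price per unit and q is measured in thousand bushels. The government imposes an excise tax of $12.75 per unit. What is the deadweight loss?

Competitive equilibrium: 25.35 − 6.2q = 6 + 8q → q* = 1.3627, p* = 16.9014.
With the tax, the buyer price exceeds the seller price by 12.75: (25.35 − 6.2q) − (6 + 8q) = 12.75 → q' = 0.4648.
Δq = 1.3627 − 0.4648 = 0.8979; the wedge equals the tax, 12.75.
DWL = ½ × 0.8979 × 12.75 = $5.72 thousand.

$5.72 thousand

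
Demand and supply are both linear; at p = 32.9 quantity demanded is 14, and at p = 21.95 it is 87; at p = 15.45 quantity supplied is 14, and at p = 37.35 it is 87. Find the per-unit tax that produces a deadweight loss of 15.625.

Demand slope = (21.95 − 32.9)/(87 − 14) = −0.15, so p = 35 − 0.15q.
Supply slope = (37.35 − 15.45)/(87 − 14) = 0.3, so p = 11.25 + 0.3q.
Competitive equilibrium: 35 − 0.15q = 11.25 + 0.3q → q* = 52.7778, p* = 27.0833.
A tax t gives Δq = t/0.45 and wedge t, so DWL = t²/0.9.
t²/0.9 = 15.625 → t² = 14.0625 → t = 3.75.

3.75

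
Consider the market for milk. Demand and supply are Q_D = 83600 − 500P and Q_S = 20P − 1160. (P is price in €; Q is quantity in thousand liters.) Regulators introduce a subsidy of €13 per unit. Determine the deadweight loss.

In inverse form: demand P = 167.2 − 0.002Q, supply P = 58 + 0.05Q.
Competitive equilibrium: 167.2 − 0.002Q = 58 + 0.05Q → Q* = 2100, P* = 163.
The subsidy lowers effective supply by 13: P = 45 + 0.05Q.
New quantity: 167.2 − 0.002Q = 45 + 0.05Q → Q' = 2350.
Overproduction ΔQ = 2350 − 2100 = 250; wedge = subsidy = 13.
DWL = ½ × 250 × 13 = €1625 thousand.

€1625 thousand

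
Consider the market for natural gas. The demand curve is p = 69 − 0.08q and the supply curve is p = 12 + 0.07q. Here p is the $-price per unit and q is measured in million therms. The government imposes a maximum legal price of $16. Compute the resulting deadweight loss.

Competitive equilibrium: 69 − 0.08q = 12 + 0.07q → q* = 380, p* = 38.6.
At the ceiling p = 16, quantity supplied = (16 − 12)/0.07 = 57.1429.
Willingness to pay at q' = 57.1429: 69 − 0.08·57.1429 = 64.4286.
Δq = 380 − 57.1429 = 322.8571; wedge = 64.4286 − 16 = 48.4286.
Welfare loss = ½ × 322.8571 × 48.4286 = $7817.76 million.

$7817.76 million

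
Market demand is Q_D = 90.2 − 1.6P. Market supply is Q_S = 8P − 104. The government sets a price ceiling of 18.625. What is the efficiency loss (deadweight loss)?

In inverse form: demand P = 56.375 − 0.625Q, supply P = 13 + 0.125Q.
Competitive equilibrium: 56.375 − 0.625Q = 13 + 0.125Q → Q* = 57.8333, P* = 20.2292.
At the ceiling P = 18.625, quantity supplied = (18.625 − 13)/0.125 = 45.
Willingness to pay at Q' = 45: 56.375 − 0.625·45 = 28.25.
ΔQ = 57.8333 − 45 = 12.8333; wedge = 28.25 − 18.625 = 9.625.
Deadweight loss = ½ × 12.8333 × 9.625 = 61.76.

61.76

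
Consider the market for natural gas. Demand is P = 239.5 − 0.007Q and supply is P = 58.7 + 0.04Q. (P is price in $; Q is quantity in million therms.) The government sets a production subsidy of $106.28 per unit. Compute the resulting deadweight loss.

Competitive equilibrium: 239.5 − 0.007Q = 58.7 + 0.04Q → Q* = 3846.8085, P* = 212.5723.
The subsidy lowers effective supply by 106.28: P = 0.04Q − 47.58.
New quantity: 239.5 − 0.007Q = 0.04Q − 47.58 → Q' = 6108.0851.
Overproduction ΔQ = 6108.0851 − 3846.8085 = 2261.2766; wedge = subsidy = 106.28.
Welfare loss = ½ × 2261.2766 × 106.28 = $120164.24 million.

$120164.24 million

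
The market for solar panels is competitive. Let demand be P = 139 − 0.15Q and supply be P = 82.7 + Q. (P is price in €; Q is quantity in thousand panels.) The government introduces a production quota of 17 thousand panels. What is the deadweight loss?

Competitive equilibrium: 139 − 0.15Q = 82.7 + Q → Q* = 48.9565, P* = 131.6565.
At Q = 17: demand price = 139 − 0.15·17 = 136.45; supply price = 82.7 + 1·17 = 99.7.
ΔQ = 48.9565 − 17 = 31.9565; wedge = 136.45 − 99.7 = 36.75.
DWL = ½ × 31.9565 × 36.75 = €587.20 thousand.

€587.20 thousand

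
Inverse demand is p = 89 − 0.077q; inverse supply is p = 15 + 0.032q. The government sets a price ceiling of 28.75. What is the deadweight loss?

3384.80

Competitive equilibrium: 89 − 0.077q = 15 + 0.032q → q* = 678.8991, p* = 36.7248.
At the ceiling p = 28.75, quantity supplied = (28.75 − 15)/0.032 = 429.6875.
Willingness to pay at q' = 429.6875: 89 − 0.077·429.6875 = 55.9141.
Δq = 678.8991 − 429.6875 = 249.2116; wedge = 55.9141 − 28.75 = 27.1641.
Deadweight loss = ½ × 249.2116 × 27.1641 = 3384.80.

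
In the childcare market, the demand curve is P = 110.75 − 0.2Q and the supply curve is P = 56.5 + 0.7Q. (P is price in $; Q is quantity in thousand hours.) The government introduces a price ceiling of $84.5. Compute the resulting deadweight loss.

Competitive equilibrium: 110.75 − 0.2Q = 56.5 + 0.7Q → Q* = 60.2778, P* = 98.6944.
At the ceiling P = 84.5, quantity supplied = (84.5 − 56.5)/0.7 = 40.
Willingness to pay at Q' = 40: 110.75 − 0.2·40 = 102.75.
ΔQ = 60.2778 − 40 = 20.2778; wedge = 102.75 − 84.5 = 18.25.
Deadweight loss = ½ × 20.2778 × 18.25 = $185.03 thousand.

$185.03 thousand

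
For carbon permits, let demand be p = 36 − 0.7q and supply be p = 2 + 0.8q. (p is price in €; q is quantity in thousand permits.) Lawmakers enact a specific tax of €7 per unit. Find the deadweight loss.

Competitive equilibrium: 36 − 0.7q = 2 + 0.8q → q* = 22.6667, p* = 20.1333.
With the tax, the buyer price exceeds the seller price by 7: (36 − 0.7q) − (2 + 0.8q) = 7 → q' = 18.
Δq = 22.6667 − 18 = 4.6667; the wedge equals the tax, 7.
Deadweight loss = ½ × 4.6667 × 7 = €16.33 thousand.

€16.33 thousand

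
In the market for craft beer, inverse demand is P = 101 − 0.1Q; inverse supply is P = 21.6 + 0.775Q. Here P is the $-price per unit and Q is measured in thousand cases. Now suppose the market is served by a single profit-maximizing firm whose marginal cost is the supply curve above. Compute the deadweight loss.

Competitive equilibrium: 101 − 0.1Q = 21.6 + 0.775Q → Q* = 90.7429, P* = 91.9257.
Marginal revenue: MR = 101 − 0.2Q. Set MR = MC: 101 − 0.2Q = 21.6 + 0.775Q → Q_m = 81.4359.
Price P_m = 101 − 0.1·81.4359 = 92.8564; MC(Q_m) = 21.6 + 0.775·81.4359 = 84.7128.
Competitive Q* = 90.7429, so ΔQ = 9.307; wedge = 92.8564 − 84.7128 = 8.1436.
Welfare loss = ½ × 9.307 × 8.1436 = $37.90 thousand.

$37.90 thousand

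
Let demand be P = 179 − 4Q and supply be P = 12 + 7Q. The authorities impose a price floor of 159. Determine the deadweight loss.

Competitive equilibrium: 179 − 4Q = 12 + 7Q → Q* = 15.1818, P* = 118.2727.
At the floor P = 159, quantity demanded = (179 − 159)/4 = 5.
Sellers' marginal cost at Q' = 5: 12 + 7·5 = 47.
ΔQ = 15.1818 − 5 = 10.1818; wedge = 159 − 47 = 112.
DWL = ½ × 10.1818 × 112 = 570.18.

570.18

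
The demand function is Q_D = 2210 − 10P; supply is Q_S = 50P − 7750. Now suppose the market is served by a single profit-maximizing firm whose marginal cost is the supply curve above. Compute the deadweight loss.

In inverse form: demand P = 221 − 0.1Q, supply P = 155 + 0.02Q.
Competitive equilibrium: 221 − 0.1Q = 155 + 0.02Q → Q* = 550, P* = 166.
Marginal revenue: MR = 221 − 0.2Q. Set MR = MC: 221 − 0.2Q = 155 + 0.02Q → Q_m = 300.
Price P_m = 221 − 0.1·300 = 191; MC(Q_m) = 155 + 0.02·300 = 161.
Competitive Q* = 550, so ΔQ = 250; wedge = 191 − 161 = 30.
The triangle = ½ × 250 × 30 = 3750.

3750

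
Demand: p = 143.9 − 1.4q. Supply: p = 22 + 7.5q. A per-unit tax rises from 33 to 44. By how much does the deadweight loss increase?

47.58

Competitive equilibrium: 143.9 − 1.4q = 22 + 7.5q → q* = 13.6966, p* = 124.7247.
For a per-unit tax t: Δq = t/8.9, so DWL = ½·t·(t/8.9) = t²/17.8.
At t = 33: DWL = 61.18. At t = 44: DWL = 108.764.
Increase = 108.764 − 61.18 = 47.58.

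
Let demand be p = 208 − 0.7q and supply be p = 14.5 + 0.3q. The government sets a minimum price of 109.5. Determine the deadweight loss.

1393.17

Competitive equilibrium: 208 − 0.7q = 14.5 + 0.3q → q* = 193.5, p* = 72.55.
At the floor p = 109.5, quantity demanded = (208 − 109.5)/0.7 = 140.7143.
Sellers' marginal cost at q' = 140.7143: 14.5 + 0.3·140.7143 = 56.7143.
Δq = 193.5 − 140.7143 = 52.7857; wedge = 109.5 − 56.7143 = 52.7857.
Deadweight loss = ½ × 52.7857 × 52.7857 = 1393.17.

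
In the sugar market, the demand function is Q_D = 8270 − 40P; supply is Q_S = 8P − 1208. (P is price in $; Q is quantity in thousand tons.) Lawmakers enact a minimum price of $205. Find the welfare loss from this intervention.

$6825.21 thousand

In inverse form: demand P = 206.75 − 0.025Q, supply P = 151 + 0.125Q.
Competitive equilibrium: 206.75 − 0.025Q = 151 + 0.125Q → Q* = 371.6667, P* = 197.4583.
At the floor P = 205, quantity demanded = (206.75 − 205)/0.025 = 70.
Sellers' marginal cost at Q' = 70: 151 + 0.125·70 = 159.75.
ΔQ = 371.6667 − 70 = 301.6667; wedge = 205 − 159.75 = 45.25.
DWL = ½ × 301.6667 × 45.25 = $6825.21 thousand.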